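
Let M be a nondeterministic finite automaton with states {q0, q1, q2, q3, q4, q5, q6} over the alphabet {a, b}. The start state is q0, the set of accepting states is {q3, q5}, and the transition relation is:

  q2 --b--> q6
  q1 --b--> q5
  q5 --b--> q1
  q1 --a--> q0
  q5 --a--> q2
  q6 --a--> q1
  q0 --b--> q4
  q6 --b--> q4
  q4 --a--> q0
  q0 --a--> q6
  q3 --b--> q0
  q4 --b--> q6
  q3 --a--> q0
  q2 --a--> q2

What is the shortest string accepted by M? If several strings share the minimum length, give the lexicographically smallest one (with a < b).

A breadth-first search from q0 reaches an accepting state first via the path q0 → q6 → q1 → q5 on input aab.
No string of length < 3 is accepted (BFS exhausts all shorter strings without reaching an accepting state), and aab is the lexicographically least accepting string of length 3.

aab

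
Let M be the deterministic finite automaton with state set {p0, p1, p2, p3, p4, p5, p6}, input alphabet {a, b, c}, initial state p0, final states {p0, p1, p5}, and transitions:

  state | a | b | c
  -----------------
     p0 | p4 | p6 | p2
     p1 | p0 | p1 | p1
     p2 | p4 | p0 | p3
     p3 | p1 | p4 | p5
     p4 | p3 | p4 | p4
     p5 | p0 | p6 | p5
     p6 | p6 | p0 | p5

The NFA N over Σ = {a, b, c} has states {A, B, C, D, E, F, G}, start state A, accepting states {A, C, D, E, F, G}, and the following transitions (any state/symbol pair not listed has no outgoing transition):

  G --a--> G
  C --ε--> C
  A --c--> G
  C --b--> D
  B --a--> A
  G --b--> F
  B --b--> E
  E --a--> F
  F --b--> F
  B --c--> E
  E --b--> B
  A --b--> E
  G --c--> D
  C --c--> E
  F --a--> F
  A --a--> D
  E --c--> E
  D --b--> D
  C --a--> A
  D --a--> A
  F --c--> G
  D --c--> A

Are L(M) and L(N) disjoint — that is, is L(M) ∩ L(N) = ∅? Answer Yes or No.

The empty string ε is accepted by both M and N.
Hence L(M) ∩ L(N) ≠ ∅.

No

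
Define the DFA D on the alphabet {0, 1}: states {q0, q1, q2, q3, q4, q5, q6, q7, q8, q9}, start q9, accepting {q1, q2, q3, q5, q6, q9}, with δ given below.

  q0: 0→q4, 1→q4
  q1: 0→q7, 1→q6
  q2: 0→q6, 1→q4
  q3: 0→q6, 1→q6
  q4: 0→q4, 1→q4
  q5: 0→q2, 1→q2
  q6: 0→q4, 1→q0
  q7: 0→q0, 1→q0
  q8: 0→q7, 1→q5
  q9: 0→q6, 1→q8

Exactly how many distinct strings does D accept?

7

The useful subgraph on states {q2, q5, q6, q8, q9} is acyclic, so L(D) is finite; the longest accepting path visits 5 useful states, giving maximum string length 4.
Counting accepting paths from q9 by length: 1 of length 0, 1 of length 1, 1 of length 2, 2 of length 3, 2 of length 4. Total 7.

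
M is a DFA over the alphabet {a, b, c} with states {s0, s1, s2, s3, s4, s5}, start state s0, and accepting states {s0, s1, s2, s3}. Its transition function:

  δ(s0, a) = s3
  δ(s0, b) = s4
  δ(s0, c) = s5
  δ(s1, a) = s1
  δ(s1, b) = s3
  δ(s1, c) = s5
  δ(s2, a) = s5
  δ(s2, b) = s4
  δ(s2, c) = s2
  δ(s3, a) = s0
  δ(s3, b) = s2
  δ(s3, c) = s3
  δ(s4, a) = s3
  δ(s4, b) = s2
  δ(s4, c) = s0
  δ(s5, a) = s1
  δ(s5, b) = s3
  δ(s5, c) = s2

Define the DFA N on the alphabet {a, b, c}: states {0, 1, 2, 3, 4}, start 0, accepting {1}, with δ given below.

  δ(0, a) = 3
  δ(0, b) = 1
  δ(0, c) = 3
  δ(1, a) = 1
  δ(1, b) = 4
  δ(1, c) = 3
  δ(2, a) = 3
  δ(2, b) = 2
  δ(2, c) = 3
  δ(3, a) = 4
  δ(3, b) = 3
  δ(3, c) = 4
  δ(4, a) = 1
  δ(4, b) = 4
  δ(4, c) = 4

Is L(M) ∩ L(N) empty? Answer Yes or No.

The string ba is accepted by both M and N.
Hence L(M) ∩ L(N) ≠ ∅.

No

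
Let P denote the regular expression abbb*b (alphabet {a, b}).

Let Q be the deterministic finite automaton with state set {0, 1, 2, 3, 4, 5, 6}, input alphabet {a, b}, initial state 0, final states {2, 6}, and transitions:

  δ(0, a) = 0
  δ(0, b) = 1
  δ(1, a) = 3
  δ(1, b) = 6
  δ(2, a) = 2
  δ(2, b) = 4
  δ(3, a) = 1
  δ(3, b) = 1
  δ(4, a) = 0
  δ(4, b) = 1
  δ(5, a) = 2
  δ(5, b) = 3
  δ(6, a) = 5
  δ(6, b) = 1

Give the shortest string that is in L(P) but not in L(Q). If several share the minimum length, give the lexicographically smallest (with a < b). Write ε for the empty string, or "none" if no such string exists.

abbb

The string abbb is accepted by P but not by Q.
No shorter string lies in the difference, and abbb is the lexicographically first length-4 string in L(P) \ L(Q).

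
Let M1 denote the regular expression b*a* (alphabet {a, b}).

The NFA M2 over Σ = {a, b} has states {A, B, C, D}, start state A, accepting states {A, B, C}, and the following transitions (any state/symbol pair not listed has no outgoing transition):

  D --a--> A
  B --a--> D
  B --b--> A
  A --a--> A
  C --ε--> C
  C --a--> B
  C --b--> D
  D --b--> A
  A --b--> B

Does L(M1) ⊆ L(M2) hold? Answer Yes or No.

The string ba is in L(M1) but not in L(M2).
So L(M1) ⊄ L(M2).

No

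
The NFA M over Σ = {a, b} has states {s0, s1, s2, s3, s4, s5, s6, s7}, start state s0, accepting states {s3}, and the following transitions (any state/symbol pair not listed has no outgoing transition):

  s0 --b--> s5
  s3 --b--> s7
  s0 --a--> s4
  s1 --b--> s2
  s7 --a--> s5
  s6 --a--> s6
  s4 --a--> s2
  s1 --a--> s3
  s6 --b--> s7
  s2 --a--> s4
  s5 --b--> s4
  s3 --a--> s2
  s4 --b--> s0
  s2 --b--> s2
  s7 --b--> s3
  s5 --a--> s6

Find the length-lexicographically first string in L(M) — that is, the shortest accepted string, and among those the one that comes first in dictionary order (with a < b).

babb

A breadth-first search from s0 reaches an accepting state first via the path s0 → s5 → s6 → s7 → s3 on input babb.
No string of length < 4 is accepted (BFS exhausts all shorter strings without reaching an accepting state), and babb is the lexicographically least accepting string of length 4.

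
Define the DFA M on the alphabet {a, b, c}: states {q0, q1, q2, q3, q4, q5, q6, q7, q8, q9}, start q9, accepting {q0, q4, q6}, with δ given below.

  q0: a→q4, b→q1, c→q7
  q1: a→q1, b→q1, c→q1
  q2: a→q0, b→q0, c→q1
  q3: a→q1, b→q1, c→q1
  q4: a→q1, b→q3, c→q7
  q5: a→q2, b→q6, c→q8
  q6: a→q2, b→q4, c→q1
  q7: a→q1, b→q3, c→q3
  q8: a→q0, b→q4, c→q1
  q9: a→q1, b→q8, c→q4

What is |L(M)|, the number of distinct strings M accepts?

4

The useful subgraph on states {q0, q4, q8, q9} is acyclic, so L(M) is finite; the longest accepting path visits 4 useful states, giving maximum string length 3.
Counting accepting paths from q9 by length: 1 of length 1, 2 of length 2, 1 of length 3. Total 4.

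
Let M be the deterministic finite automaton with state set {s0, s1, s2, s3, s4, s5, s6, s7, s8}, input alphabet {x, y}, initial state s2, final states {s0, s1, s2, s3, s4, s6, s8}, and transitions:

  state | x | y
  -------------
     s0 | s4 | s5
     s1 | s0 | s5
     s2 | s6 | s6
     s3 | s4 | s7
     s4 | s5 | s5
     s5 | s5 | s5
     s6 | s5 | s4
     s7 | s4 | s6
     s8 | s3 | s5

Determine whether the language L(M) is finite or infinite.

The useful states (reachable from s2 and able to reach an accepting state) are {s2, s4, s6}.
Restricted to these states the transition graph has no cycle, so every accepting path has bounded length and L is finite.

finite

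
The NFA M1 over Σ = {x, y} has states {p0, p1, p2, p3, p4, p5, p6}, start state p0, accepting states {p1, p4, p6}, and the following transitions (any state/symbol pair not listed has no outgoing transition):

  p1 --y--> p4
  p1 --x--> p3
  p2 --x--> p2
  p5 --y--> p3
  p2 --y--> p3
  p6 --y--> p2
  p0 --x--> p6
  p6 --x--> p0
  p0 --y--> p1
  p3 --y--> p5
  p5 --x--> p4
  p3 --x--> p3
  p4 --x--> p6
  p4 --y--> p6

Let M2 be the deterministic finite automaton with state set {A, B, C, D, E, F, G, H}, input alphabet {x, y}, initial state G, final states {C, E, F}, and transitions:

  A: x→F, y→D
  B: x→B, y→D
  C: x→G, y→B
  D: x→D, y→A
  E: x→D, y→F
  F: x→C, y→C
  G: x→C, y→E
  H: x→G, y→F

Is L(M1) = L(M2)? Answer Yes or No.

Exploring the product automaton M1 × M2 from the start pair (p0, G), following both machines on each input symbol, reaches 7 state pairs: (p0, G), (p6, C), (p1, E), (p2, B), (p3, D), (p4, F), (p5, A).
M1 accepts in {p1, p4, p6} and M2 accepts in {C, E, F}. In every reachable pair the two components are either both accepting — (p6, C), (p1, E), (p4, F) — or both non-accepting, so no string is accepted by exactly one of the machines: L(M1) \ L(M2) and L(M2) \ L(M1) are both empty.
Hence every string is accepted by M1 iff it is accepted by M2, and the two languages coincide.

Yes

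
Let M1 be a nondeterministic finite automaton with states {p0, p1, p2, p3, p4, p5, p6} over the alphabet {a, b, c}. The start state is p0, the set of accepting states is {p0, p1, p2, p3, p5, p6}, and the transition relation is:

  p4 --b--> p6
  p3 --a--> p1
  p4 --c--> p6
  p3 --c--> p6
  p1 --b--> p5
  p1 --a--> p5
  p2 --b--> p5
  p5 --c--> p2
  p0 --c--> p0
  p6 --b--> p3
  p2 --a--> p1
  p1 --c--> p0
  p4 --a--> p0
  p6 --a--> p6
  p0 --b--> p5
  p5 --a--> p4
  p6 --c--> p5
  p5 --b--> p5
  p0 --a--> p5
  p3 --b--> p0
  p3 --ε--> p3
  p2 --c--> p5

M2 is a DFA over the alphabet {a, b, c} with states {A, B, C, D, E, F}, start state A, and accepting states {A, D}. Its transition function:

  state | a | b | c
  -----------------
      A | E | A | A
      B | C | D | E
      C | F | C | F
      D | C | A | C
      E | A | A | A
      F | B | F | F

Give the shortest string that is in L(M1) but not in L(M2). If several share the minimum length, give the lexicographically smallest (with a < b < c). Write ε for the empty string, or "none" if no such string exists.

The string a is accepted by M1 but not by M2.
No shorter string lies in the difference, and a is the lexicographically first length-1 string in L(M1) \ L(M2).

a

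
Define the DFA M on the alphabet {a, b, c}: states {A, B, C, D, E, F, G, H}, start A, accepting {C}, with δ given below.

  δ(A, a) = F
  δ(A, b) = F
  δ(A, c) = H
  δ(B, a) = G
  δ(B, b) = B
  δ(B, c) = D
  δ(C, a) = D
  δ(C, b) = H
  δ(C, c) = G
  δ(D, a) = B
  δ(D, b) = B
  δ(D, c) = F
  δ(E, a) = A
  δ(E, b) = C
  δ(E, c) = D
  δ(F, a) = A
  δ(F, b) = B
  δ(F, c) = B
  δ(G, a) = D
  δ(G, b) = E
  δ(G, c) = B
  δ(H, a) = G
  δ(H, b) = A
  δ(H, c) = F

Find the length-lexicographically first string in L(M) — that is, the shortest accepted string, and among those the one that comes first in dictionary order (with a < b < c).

cabb

A breadth-first search from A reaches an accepting state first via the path A → H → G → E → C on input cabb.
No string of length < 4 is accepted (BFS exhausts all shorter strings without reaching an accepting state), and cabb is the lexicographically least accepting string of length 4.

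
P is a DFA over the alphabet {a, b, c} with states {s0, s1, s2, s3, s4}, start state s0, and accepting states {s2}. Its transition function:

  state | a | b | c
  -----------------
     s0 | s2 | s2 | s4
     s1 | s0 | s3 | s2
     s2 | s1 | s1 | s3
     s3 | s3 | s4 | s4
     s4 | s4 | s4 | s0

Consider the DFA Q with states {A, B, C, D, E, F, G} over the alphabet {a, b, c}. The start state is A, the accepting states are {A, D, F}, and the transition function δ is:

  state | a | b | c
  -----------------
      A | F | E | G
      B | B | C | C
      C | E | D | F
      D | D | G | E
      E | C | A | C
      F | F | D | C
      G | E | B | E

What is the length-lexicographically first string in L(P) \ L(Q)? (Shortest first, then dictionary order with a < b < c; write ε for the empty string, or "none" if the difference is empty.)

The string b is accepted by P but not by Q.
No shorter string lies in the difference, and b is the lexicographically first length-1 string in L(P) \ L(Q).

b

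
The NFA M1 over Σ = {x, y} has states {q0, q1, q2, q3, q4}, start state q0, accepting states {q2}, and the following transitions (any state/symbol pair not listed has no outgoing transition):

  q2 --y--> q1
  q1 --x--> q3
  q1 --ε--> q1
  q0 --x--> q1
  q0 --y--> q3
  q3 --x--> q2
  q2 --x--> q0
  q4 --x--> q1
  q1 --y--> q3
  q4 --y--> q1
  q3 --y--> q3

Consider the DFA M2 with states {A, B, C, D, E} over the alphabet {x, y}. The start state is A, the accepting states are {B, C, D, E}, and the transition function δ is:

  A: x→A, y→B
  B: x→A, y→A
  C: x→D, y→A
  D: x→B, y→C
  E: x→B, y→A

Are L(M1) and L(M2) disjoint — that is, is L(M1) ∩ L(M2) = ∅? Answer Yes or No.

Exploring the product automaton M1 × M2 from the start pair (q0, A), following both machines on each input symbol, reaches 6 state pairs: (q0, A), (q1, A), (q3, B), (q3, A), (q2, A), (q1, B).
M1 accepts in {q2} and M2 accepts in {B, C, D, E}; no reachable pair has both components accepting, so no string drives both machines to acceptance simultaneously and L(M1) ∩ L(M2) = ∅.
So no string is accepted by both, and the intersection is empty.

Yes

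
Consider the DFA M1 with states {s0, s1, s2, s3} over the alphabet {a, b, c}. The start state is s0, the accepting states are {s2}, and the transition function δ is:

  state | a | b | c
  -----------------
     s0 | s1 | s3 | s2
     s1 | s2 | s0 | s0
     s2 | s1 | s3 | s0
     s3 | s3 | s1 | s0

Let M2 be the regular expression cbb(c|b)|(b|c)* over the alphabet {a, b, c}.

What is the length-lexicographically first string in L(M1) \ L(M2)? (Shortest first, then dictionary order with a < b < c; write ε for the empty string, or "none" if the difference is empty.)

aa

The string aa is accepted by M1 but not by M2.
No shorter string lies in the difference, and aa is the lexicographically first length-2 string in L(M1) \ L(M2).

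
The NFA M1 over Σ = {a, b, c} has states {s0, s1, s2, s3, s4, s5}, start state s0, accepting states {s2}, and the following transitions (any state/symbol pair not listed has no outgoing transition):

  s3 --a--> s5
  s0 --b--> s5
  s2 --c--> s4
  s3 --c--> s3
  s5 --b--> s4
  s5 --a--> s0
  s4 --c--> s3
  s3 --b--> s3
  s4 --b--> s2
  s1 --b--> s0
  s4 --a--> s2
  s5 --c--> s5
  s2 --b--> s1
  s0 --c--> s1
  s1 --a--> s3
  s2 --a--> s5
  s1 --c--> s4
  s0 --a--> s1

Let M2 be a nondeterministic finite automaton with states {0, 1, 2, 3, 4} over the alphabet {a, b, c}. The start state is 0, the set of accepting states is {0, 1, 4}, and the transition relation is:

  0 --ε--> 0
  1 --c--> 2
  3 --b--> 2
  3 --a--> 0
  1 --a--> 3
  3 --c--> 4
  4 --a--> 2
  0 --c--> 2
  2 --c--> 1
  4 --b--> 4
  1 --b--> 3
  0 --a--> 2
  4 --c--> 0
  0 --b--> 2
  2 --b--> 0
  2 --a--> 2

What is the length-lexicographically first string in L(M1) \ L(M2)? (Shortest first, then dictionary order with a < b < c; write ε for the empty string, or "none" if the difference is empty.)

aca

The string aca is accepted by M1 but not by M2.
No shorter string lies in the difference, and aca is the lexicographically first length-3 string in L(M1) \ L(M2).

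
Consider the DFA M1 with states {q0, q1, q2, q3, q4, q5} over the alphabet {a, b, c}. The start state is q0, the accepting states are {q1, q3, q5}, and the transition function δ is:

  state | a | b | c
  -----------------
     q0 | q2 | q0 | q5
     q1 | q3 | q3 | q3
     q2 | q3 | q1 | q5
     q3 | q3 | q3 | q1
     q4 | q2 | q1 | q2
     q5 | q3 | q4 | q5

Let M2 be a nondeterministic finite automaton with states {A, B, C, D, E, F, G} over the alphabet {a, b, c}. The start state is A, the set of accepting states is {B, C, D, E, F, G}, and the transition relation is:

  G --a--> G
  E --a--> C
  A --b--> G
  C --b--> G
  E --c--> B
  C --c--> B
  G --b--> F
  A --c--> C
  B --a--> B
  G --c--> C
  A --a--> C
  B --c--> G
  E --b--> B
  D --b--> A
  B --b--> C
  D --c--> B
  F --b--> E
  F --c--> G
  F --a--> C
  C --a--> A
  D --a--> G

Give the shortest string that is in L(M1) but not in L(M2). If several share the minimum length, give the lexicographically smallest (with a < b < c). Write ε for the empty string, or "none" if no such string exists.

aa

The string aa is accepted by M1 but not by M2.
No shorter string lies in the difference, and aa is the lexicographically first length-2 string in L(M1) \ L(M2).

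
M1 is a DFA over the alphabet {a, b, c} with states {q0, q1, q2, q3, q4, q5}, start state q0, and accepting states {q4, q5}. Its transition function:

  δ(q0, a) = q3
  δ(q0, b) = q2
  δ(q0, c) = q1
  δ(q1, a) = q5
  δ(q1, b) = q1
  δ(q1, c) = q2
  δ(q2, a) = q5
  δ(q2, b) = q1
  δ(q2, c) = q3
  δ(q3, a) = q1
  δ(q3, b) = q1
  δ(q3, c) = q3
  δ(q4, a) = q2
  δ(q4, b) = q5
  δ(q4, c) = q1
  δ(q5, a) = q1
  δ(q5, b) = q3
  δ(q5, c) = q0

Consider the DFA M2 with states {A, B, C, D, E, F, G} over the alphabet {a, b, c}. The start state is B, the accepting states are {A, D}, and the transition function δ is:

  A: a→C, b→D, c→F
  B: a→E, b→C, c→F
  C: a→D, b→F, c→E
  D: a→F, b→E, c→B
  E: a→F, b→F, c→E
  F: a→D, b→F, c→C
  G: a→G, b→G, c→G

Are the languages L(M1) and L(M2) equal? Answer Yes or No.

Exploring the product automaton M1 × M2 from the start pair (q0, B), following both machines on each input symbol, reaches 5 state pairs: (q0, B), (q3, E), (q2, C), (q1, F), (q5, D).
M1 accepts in {q4, q5} and M2 accepts in {A, D}. In every reachable pair the two components are either both accepting — (q5, D) — or both non-accepting, so no string is accepted by exactly one of the machines: L(M1) \ L(M2) and L(M2) \ L(M1) are both empty.
Hence every string is accepted by M1 iff it is accepted by M2, and the two languages coincide.

Yes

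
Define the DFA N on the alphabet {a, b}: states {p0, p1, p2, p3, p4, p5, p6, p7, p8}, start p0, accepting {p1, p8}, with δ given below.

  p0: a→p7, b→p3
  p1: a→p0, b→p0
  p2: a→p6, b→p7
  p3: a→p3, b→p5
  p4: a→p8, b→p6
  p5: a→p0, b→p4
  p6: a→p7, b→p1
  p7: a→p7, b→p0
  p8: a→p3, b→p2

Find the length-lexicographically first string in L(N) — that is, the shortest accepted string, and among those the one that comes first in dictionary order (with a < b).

bbba

A breadth-first search from p0 reaches an accepting state first via the path p0 → p3 → p5 → p4 → p8 on input bbba.
No string of length < 4 is accepted (BFS exhausts all shorter strings without reaching an accepting state), and bbba is the lexicographically least accepting string of length 4.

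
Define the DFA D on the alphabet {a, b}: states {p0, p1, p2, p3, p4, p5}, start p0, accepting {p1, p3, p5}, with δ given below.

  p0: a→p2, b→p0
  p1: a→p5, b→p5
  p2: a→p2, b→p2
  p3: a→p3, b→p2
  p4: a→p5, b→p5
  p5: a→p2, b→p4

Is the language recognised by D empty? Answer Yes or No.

Yes

The states reachable from the start state are {p0, p2}.
None of the accepting states {p1, p3, p5} is reachable, so no string is accepted and L(D) = ∅.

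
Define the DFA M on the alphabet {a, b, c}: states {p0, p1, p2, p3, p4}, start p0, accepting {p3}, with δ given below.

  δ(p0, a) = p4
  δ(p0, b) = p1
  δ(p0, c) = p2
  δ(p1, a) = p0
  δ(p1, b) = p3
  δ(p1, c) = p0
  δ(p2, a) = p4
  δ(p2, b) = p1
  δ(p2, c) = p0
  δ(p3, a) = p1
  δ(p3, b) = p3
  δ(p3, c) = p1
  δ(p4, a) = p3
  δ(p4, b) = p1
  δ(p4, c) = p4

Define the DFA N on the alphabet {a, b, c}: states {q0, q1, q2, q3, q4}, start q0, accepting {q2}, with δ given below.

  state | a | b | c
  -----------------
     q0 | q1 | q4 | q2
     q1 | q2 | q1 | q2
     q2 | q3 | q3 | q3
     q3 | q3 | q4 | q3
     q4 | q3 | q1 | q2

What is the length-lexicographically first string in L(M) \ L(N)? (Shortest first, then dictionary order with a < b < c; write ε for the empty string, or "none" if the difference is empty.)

The string bb is accepted by M but not by N.
No shorter string lies in the difference, and bb is the lexicographically first length-2 string in L(M) \ L(N).

bb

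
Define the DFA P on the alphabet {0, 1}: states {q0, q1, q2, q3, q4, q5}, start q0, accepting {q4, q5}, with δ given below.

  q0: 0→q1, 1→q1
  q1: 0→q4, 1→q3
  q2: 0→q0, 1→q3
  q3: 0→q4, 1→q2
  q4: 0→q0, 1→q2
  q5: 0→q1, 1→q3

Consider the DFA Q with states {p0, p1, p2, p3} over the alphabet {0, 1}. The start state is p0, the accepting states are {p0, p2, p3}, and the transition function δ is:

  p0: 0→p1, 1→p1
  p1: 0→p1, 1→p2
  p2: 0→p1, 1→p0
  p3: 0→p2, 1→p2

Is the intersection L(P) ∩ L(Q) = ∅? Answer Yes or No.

Exploring the product automaton P × Q from the start pair (q0, p0), following both machines on each input symbol, reaches 11 state pairs: (q0, p0), (q1, p1), (q4, p1), (q3, p2), (q0, p1), (q2, p2), (q2, p0), (q1, p2), (q3, p0), (q3, p1), (q2, p1).
P accepts in {q4, q5} and Q accepts in {p0, p2, p3}; no reachable pair has both components accepting, so no string drives both machines to acceptance simultaneously and L(P) ∩ L(Q) = ∅.
So no string is accepted by both, and the intersection is empty.

Yes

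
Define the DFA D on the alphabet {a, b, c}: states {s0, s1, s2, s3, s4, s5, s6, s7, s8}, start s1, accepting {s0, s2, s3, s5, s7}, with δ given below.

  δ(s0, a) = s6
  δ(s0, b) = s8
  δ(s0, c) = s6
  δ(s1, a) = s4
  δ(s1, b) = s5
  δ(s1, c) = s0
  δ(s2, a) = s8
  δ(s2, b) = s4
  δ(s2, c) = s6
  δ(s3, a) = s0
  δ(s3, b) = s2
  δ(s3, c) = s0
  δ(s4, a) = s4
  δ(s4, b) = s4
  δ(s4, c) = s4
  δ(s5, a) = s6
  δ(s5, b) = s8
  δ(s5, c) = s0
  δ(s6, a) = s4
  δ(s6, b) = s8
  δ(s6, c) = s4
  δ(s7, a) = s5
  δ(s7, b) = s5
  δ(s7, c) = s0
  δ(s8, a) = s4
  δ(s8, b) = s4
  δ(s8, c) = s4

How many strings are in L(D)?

The useful subgraph on states {s0, s1, s5} is acyclic, so L(D) is finite; the longest accepting path visits 3 useful states, giving maximum string length 2.
Counting accepting paths from s1 by length: 2 of length 1, 1 of length 2. Total 3.

3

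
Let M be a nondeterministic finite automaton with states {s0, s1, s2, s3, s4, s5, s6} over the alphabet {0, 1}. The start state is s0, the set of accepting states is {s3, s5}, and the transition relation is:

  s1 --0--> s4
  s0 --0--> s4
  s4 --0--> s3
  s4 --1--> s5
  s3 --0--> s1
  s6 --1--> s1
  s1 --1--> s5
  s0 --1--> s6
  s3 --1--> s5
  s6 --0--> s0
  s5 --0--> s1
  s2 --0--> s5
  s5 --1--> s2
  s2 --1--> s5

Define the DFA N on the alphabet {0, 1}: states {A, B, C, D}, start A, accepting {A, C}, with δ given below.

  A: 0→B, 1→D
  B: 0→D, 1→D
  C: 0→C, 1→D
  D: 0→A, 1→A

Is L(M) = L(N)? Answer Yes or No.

No

The string 00 is accepted by M but rejected by N.
So L(M) ≠ L(N).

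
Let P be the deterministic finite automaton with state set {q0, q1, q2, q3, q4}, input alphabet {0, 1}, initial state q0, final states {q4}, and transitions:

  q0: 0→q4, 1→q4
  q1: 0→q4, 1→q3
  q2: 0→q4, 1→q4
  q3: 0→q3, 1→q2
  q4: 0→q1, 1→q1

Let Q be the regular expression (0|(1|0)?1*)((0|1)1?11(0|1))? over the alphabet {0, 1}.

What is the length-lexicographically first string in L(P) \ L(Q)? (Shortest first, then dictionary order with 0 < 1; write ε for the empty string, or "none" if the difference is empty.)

000

The string 000 is accepted by P but not by Q.
No shorter string lies in the difference, and 000 is the lexicographically first length-3 string in L(P) \ L(Q).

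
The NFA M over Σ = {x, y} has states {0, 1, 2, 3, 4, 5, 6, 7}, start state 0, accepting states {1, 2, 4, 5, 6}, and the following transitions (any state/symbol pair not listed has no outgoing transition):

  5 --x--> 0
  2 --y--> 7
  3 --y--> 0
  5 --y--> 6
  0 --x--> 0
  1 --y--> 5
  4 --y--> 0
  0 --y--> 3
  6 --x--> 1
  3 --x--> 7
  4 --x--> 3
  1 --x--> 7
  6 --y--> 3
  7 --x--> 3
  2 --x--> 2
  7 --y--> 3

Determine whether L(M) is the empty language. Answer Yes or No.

The states reachable from the start state are {0, 3, 7}.
None of the accepting states {1, 2, 4, 5, 6} is reachable, so no string is accepted and L(M) = ∅.

Yes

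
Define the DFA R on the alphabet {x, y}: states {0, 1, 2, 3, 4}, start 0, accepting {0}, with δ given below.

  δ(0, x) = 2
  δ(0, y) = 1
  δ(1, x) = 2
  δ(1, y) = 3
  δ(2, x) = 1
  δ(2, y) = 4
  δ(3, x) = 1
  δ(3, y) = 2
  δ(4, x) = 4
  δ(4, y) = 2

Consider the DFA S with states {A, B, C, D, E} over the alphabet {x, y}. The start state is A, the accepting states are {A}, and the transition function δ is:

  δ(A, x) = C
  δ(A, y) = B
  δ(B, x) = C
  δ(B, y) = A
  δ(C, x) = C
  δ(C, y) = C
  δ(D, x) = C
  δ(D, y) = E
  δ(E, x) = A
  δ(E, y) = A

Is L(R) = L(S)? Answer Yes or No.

No

The string yy is accepted by S but rejected by R.
So L(R) ≠ L(S).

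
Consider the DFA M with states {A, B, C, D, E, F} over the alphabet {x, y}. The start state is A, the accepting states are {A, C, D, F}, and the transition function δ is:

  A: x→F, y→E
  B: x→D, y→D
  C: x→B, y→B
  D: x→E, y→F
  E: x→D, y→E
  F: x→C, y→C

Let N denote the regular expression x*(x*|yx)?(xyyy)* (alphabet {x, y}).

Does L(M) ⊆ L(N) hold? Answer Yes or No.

No

The string xy is in L(M) but not in L(N).
So L(M) ⊄ L(N).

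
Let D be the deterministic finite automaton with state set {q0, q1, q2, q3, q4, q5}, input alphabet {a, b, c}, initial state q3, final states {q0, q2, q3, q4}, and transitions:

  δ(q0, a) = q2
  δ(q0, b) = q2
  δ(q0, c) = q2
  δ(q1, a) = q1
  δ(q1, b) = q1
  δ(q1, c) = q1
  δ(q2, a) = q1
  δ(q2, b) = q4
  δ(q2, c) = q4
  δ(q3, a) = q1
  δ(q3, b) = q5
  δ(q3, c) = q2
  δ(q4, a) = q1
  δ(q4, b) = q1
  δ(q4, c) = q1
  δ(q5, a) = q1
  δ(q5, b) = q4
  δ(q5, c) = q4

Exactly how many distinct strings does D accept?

6

The useful subgraph on states {q2, q3, q4, q5} is acyclic, so L(D) is finite; the longest accepting path visits 3 useful states, giving maximum string length 2.
Counting accepting paths from q3 by length: 1 of length 0, 1 of length 1, 4 of length 2. Total 6.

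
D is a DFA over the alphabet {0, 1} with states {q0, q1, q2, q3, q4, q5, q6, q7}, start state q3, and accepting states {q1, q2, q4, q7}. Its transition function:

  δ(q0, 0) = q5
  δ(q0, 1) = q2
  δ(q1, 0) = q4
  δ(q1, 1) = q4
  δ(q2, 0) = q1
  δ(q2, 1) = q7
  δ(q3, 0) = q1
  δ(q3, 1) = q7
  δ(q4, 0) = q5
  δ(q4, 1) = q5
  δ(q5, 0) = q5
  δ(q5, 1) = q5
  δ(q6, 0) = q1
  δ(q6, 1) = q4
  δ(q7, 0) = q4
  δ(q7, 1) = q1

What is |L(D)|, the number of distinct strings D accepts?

8

The useful subgraph on states {q1, q3, q4, q7} is acyclic, so L(D) is finite; the longest accepting path visits 4 useful states, giving maximum string length 3.
Counting accepting paths from q3 by length: 2 of length 1, 4 of length 2, 2 of length 3. Total 8.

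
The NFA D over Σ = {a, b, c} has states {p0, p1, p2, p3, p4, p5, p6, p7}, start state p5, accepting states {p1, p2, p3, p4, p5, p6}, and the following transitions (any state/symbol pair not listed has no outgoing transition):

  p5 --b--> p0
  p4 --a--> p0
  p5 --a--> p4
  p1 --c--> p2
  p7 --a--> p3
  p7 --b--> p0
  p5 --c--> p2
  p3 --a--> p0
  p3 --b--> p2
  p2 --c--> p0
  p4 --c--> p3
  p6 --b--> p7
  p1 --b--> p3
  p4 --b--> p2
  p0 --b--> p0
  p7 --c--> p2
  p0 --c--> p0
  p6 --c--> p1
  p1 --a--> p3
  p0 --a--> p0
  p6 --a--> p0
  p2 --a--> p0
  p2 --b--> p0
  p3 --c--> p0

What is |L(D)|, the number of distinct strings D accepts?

6

The useful subgraph on states {p2, p3, p4, p5} is acyclic, so L(D) is finite; the longest accepting path visits 4 useful states, giving maximum string length 3.
Counting accepting paths from p5 by length: 1 of length 0, 2 of length 1, 2 of length 2, 1 of length 3. Total 6.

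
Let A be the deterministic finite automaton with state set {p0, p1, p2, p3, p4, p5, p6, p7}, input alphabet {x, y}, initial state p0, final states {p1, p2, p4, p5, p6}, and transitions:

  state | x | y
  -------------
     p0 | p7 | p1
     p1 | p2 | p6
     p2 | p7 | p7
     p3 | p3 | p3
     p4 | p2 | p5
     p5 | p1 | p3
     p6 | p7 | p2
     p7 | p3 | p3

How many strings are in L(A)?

4

The useful subgraph on states {p0, p1, p2, p6} is acyclic, so L(A) is finite; the longest accepting path visits 4 useful states, giving maximum string length 3.
Counting accepting paths from p0 by length: 1 of length 1, 2 of length 2, 1 of length 3. Total 4.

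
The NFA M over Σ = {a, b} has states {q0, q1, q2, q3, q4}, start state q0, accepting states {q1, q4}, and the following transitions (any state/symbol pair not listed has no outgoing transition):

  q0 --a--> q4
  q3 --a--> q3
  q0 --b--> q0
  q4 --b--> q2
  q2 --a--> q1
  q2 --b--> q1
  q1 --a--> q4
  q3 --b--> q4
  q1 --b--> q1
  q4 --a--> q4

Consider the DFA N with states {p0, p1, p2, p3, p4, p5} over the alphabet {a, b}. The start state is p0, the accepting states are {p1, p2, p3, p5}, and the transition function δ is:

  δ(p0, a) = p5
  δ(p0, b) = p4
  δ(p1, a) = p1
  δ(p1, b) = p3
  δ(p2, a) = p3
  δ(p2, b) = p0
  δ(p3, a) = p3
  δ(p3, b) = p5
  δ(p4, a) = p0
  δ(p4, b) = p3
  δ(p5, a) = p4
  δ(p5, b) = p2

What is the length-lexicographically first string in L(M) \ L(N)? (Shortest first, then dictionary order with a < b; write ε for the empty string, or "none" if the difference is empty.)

The string aa is accepted by M but not by N.
No shorter string lies in the difference, and aa is the lexicographically first length-2 string in L(M) \ L(N).

aa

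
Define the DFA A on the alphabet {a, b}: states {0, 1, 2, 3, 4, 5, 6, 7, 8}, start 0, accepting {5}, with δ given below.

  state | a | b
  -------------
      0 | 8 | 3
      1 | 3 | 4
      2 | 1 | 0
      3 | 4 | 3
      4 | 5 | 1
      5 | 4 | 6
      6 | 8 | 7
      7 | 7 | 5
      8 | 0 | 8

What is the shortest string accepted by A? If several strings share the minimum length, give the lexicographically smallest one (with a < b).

baa

A breadth-first search from 0 reaches an accepting state first via the path 0 → 3 → 4 → 5 on input baa.
No string of length < 3 is accepted (BFS exhausts all shorter strings without reaching an accepting state), and baa is the lexicographically least accepting string of length 3.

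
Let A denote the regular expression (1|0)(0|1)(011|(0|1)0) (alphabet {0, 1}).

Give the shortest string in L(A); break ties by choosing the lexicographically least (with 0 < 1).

By inspection of the expression, no string of length less than 4 matches, and 0000 is the lexicographically first match of length 4.

0000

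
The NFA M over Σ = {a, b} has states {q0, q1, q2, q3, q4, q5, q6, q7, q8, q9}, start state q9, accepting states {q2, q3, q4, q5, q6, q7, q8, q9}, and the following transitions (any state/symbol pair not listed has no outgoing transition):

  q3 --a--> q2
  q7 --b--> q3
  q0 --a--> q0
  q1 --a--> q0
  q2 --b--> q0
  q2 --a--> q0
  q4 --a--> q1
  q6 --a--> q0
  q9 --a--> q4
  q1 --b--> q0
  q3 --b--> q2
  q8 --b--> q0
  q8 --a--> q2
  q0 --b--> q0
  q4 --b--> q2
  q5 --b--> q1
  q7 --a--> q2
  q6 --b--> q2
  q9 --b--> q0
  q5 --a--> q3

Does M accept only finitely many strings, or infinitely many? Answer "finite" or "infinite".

finite

The useful states (reachable from q9 and able to reach an accepting state) are {q2, q4, q9}.
Restricted to these states the transition graph has no cycle, so every accepting path has bounded length and L is finite.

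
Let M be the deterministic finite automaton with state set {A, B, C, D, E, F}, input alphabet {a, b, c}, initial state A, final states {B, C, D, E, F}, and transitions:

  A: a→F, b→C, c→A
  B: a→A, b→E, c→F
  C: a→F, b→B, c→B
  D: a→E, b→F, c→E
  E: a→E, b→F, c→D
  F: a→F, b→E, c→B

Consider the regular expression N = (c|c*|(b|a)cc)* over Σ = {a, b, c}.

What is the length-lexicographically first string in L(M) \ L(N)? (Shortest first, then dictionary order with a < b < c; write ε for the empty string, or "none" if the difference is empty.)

a

The string a is accepted by M but not by N.
No shorter string lies in the difference, and a is the lexicographically first length-1 string in L(M) \ L(N).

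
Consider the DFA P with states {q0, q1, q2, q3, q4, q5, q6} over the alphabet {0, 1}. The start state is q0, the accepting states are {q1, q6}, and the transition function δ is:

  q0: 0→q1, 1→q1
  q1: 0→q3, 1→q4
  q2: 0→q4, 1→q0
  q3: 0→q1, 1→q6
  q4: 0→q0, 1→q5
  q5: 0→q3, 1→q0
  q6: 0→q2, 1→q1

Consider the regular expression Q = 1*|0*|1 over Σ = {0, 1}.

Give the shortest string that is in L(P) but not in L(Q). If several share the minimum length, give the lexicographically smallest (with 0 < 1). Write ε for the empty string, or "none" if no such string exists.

The string 001 is accepted by P but not by Q.
No shorter string lies in the difference, and 001 is the lexicographically first length-3 string in L(P) \ L(Q).

001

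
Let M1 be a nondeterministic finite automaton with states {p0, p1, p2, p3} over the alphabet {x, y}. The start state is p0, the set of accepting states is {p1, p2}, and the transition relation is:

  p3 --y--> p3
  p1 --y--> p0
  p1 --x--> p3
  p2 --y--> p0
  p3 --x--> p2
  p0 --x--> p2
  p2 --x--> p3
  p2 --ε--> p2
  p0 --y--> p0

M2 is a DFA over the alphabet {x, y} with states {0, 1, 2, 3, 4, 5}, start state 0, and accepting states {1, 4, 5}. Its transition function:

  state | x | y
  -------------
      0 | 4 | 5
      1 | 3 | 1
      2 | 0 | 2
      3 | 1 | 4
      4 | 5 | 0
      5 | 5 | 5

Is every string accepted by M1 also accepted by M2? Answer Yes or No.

Yes

Exploring the product automaton M1 × M2 from the start pair (p0, 0), following both machines on each input symbol, reaches 5 state pairs: (p0, 0), (p2, 4), (p0, 5), (p3, 5), (p2, 5).
M1 accepts in {p1, p2} and M2 accepts in {1, 4, 5}. The reachable pairs whose M1-component is accepting are (p2, 4), (p2, 5); in each of them the M2-component is accepting too, so the product for L(M1) \ L(M2) (M1-component accepting, M2-component rejecting) has no reachable accepting pair and the difference is empty.
Hence every string in L(M1) is also in L(M2).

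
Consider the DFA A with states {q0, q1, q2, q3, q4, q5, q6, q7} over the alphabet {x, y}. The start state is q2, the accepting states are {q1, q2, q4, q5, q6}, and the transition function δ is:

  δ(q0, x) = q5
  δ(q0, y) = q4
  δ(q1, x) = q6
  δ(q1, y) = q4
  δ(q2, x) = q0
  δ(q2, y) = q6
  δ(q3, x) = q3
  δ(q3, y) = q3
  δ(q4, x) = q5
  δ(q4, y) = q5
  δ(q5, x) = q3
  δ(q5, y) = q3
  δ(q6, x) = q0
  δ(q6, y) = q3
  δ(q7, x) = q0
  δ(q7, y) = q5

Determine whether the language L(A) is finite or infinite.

finite

The useful states (reachable from q2 and able to reach an accepting state) are {q0, q2, q4, q5, q6}.
Restricted to these states the transition graph has no cycle, so every accepting path has bounded length and L is finite.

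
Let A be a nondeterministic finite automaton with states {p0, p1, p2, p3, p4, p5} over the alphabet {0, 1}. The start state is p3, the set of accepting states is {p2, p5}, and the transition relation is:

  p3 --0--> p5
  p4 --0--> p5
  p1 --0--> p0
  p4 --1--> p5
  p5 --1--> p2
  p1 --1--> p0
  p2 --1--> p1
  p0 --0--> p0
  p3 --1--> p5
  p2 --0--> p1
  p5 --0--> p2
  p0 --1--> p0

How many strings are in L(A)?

The useful subgraph on states {p2, p3, p5} is acyclic, so L(A) is finite; the longest accepting path visits 3 useful states, giving maximum string length 2.
Counting accepting paths from p3 by length: 2 of length 1, 4 of length 2. Total 6.

6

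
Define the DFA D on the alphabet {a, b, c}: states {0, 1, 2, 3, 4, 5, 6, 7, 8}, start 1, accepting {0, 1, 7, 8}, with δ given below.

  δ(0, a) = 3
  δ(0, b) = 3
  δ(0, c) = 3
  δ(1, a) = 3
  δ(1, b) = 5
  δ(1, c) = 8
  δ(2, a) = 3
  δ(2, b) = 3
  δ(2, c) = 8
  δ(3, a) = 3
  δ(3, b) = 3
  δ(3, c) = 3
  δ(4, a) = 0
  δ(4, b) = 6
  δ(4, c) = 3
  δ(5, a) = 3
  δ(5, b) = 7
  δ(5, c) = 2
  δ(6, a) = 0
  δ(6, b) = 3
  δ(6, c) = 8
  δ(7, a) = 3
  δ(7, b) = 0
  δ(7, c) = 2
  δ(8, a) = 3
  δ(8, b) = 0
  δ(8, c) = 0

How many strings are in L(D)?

The useful subgraph on states {0, 1, 2, 5, 7, 8} is acyclic, so L(D) is finite; the longest accepting path visits 6 useful states, giving maximum string length 5.
Counting accepting paths from 1 by length: 1 of length 0, 1 of length 1, 3 of length 2, 2 of length 3, 3 of length 4, 2 of length 5. Total 12.

12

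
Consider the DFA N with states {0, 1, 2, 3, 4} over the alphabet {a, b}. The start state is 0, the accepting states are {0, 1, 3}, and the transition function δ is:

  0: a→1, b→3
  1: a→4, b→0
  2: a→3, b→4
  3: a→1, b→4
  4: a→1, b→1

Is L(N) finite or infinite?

State 0 is reachable from the start and can reach an accepting state, and it lies on the cycle 0 → 1 → 0.
Traversing that cycle any number of times yields accepted strings of unbounded length, so the language is infinite.

infinite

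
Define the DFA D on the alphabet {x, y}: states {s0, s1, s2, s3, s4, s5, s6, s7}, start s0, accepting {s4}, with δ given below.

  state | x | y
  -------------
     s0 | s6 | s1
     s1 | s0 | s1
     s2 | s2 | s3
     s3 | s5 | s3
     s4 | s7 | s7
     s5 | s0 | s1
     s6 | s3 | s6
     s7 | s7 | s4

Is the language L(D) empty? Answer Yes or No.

The states reachable from the start state are {s0, s1, s3, s5, s6}.
None of the accepting states {s4} is reachable, so no string is accepted and L(D) = ∅.

Yes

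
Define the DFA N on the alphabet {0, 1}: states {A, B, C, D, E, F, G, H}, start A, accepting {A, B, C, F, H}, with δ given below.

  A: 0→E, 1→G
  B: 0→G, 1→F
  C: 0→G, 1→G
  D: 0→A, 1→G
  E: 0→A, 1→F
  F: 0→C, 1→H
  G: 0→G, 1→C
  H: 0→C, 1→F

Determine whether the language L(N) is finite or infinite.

infinite

State A is reachable from the start and can reach an accepting state, and it lies on the cycle A → E → A.
Traversing that cycle any number of times yields accepted strings of unbounded length, so the language is infinite.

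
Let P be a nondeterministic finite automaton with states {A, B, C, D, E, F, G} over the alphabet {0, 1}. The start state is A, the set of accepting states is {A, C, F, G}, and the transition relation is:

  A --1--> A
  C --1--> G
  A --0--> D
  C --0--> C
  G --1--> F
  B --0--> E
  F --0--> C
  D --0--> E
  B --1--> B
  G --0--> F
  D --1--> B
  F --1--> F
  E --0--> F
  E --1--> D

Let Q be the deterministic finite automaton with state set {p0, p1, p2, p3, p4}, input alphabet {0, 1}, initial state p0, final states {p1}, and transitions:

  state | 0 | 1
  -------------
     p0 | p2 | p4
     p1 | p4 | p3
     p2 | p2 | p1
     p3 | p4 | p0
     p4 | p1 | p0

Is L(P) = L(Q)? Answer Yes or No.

The empty string ε is accepted by P but rejected by Q.
So L(P) ≠ L(Q).

No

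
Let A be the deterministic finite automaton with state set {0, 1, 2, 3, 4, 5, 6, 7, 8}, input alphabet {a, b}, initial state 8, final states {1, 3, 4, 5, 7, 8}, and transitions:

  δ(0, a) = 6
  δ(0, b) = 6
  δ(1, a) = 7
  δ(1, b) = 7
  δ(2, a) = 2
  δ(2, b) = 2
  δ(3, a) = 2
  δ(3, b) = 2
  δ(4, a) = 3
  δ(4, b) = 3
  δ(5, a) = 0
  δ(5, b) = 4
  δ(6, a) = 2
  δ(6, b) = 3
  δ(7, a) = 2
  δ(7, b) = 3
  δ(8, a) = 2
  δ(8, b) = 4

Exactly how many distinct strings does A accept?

The useful subgraph on states {3, 4, 8} is acyclic, so L(A) is finite; the longest accepting path visits 3 useful states, giving maximum string length 2.
Counting accepting paths from 8 by length: 1 of length 0, 1 of length 1, 2 of length 2. Total 4.

4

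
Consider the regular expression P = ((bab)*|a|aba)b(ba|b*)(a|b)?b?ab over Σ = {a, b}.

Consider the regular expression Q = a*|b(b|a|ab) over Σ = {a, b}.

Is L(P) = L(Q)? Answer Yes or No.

No

The string abab is accepted by P but rejected by Q.
So L(P) ≠ L(Q).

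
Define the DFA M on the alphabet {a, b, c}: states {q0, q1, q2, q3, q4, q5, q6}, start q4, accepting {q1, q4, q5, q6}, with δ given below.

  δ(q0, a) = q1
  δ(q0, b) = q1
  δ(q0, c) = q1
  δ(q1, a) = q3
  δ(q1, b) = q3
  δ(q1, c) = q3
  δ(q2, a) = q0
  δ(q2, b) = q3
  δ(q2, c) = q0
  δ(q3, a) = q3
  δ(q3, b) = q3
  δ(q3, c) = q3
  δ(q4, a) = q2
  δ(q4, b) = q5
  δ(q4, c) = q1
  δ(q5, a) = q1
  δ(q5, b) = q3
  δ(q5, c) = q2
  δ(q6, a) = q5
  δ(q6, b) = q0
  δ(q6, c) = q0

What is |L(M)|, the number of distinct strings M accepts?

16

The useful subgraph on states {q0, q1, q2, q4, q5} is acyclic, so L(M) is finite; the longest accepting path visits 5 useful states, giving maximum string length 4.
Counting accepting paths from q4 by length: 1 of length 0, 2 of length 1, 1 of length 2, 6 of length 3, 6 of length 4. Total 16.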